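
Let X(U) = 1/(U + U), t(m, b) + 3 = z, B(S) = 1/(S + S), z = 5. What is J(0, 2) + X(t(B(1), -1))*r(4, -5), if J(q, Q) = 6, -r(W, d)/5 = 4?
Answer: 1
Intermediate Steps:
r(W, d) = -20 (r(W, d) = -5*4 = -20)
B(S) = 1/(2*S)
t(m, b) = 2 (t(m, b) = -3 + 5 = 2)
X(U) = 1/(2*U)
J(0, 2) + X(t(B(1), -1))*r(4, -5) = 6 + ((½)/2)*(-20) = 6 + ((½)*(½))*(-20) = 6 + (¼)*(-20) = 6 - 5 = 1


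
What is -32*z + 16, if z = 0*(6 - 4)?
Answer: 16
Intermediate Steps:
z = 0 (z = 0*2 = 0)
-32*z + 16 = -32*0 + 16 = 0 + 16 = 16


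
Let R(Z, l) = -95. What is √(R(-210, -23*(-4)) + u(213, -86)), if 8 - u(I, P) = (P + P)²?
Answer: I*√29671 ≈ 172.25*I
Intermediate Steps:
u(I, P) = 8 - 4*P² (u(I, P) = 8 - (P + P)² = 8 - (2*P)² = 8 - 4*P²)
√(R(-210, -23*(-4)) + u(213, -86)) = √(-95 + (8 - 4*(-86)²)) = √(-95 + (8 - 4*7396)) = √(-95 + (8 - 29584)) = √(-95 - 29576) = √(-29671) = I*√29671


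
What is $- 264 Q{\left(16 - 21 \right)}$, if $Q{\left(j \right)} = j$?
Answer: $1320$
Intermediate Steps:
$- 264 Q{\left(16 - 21 \right)} = - 264 \left(16 - 21\right) = \left(-264\right) \left(-5\right) = 1320$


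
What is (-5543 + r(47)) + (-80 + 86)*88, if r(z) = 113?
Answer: -4902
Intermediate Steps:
(-5543 + r(47)) + (-80 + 86)*88 = (-5543 + 113) + (-80 + 86)*88 = -5430 + 6*88 = -5430 + 528 = -4902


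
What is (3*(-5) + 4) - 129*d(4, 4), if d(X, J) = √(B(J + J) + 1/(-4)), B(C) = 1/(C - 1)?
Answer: -11 - 129*I*√21/14 ≈ -11.0 - 42.225*I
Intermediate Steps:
B(C) = 1/(-1 + C)
d(X, J) = √(-¼ + 1/(-1 + 2*J)) (d(X, J) = √(1/(-1 + (J + J)) + 1/(-4)) = √(1/(-1 + 2*J) - ¼) = √(-¼ + 1/(-1 + 2*J)))
(3*(-5) + 4) - 129*d(4, 4) = (3*(-5) + 4) - 129*√((5 - 2*4)/(-1 + 2*4))/2 = (-15 + 4) - 129*√((5 - 8)/(-1 + 8))/2 = -11 - 129*√(-3/7)/2 = -11 - 129*I*√21/7/2 = -11 - 129*I*√21/14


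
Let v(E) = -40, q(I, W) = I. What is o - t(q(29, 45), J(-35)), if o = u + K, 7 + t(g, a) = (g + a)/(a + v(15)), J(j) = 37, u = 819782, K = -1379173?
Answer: -559362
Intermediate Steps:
t(g, a) = -7 + (a + g)/(-40 + a) (t(g, a) = -7 + (g + a)/(a - 40) = -7 + (a + g)/(-40 + a))
o = -559391 (o = 819782 - 1379173 = -559391)
o - t(q(29, 45), J(-35)) = -559391 - (280 + 29 - 6*37)/(-40 + 37) = -559391 - (280 + 29 - 222)/(-3) = -559391 - (-1)*87/3 = -559391 - 1*(-29) = -559391 + 29 = -559362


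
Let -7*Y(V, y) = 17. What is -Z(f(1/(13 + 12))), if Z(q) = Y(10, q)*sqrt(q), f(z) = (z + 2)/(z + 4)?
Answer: 17*sqrt(5151)/707 ≈ 1.7257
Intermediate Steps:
Y(V, y) = -17/7 (Y(V, y) = -1/7*17 = -17/7)
f(z) = (2 + z)/(4 + z)
Z(q) = -17*sqrt(q)/7
-Z(f(1/(13 + 12))) = -(-17)*sqrt((2 + 1/(13 + 12))/(4 + 1/(13 + 12)))/7 = -(-17)*sqrt((2 + 1/25)/(4 + 1/25))/7 = -(-17)*sqrt((51/25)/(101/25))/7 = -(-17)*sqrt((25/101)*(51/25))/7 = -(-17)*sqrt(51/101)/7 = -(-17)*sqrt(5151)/101/7 = -(-17)*sqrt(5151)/707 = 17*sqrt(5151)/707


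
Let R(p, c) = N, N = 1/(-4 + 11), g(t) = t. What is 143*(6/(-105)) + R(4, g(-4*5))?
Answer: -281/35 ≈ -8.0286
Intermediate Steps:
N = ⅐ (N = 1/7 = ⅐ ≈ 0.14286)
R(p, c) = ⅐
143*(6/(-105)) + R(4, g(-4*5)) = 143*(6/(-105)) + ⅐ = 143*(6*(-1/105)) + ⅐ = 143*(-2/35) + ⅐ = -286/35 + ⅐ = -281/35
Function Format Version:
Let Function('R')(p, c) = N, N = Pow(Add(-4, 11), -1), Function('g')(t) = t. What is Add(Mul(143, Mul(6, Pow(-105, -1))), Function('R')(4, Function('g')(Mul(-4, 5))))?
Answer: Rational(-281, 35) ≈ -8.0286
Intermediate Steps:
N = Rational(1, 7) (N = Pow(7, -1) = Rational(1, 7) ≈ 0.14286)
Function('R')(p, c) = Rational(1, 7)
Add(Mul(143, Mul(6, Pow(-105, -1))), Function('R')(4, Function('g')(Mul(-4, 5)))) = Add(Mul(143, Mul(6, Pow(-105, -1))), Rational(1, 7)) = Add(Mul(143, Mul(6, Rational(-1, 105))), Rational(1, 7)) = Add(Mul(143, Rational(-2, 35)), Rational(1, 7)) = Add(Rational(-286, 35), Rational(1, 7)) = Rational(-281, 35)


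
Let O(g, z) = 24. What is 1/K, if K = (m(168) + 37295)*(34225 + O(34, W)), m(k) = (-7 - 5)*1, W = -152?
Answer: 1/1276905467 ≈ 7.8314e-10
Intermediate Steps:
m(k) = -12 (m(k) = -12*1 = -12)
K = 1276905467 (K = (-12 + 37295)*(34225 + 24) = 37283*34249 = 1276905467)
1/K = 1/1276905467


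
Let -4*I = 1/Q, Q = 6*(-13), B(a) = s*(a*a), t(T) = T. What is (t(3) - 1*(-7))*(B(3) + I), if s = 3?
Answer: 42125/156 ≈ 270.03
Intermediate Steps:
B(a) = 3*a**2 (B(a) = 3*(a*a) = 3*a**2)
Q = -78
I = 1/312 (I = -1/4/(-78) = -1/4*(-1/78) = 1/312 ≈ 0.0032051)
(t(3) - 1*(-7))*(B(3) + I) = (3 - 1*(-7))*(3*3**2 + 1/312) = (3 + 7)*(3*9 + 1/312) = 10*(27 + 1/312) = 10*(8425/312) = 42125/156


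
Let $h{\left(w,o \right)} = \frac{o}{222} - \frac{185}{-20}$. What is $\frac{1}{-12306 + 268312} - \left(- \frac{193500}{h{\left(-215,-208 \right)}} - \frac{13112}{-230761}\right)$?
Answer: $\frac{5075460306512332499}{218050256289106} \approx 23277.0$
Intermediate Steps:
$h{\left(w,o \right)} = \frac{37}{4} + \frac{o}{222}$ ($h{\left(w,o \right)} = o \frac{1}{222} - - \frac{37}{4} = \frac{o}{222} + \frac{37}{4} = \frac{37}{4} + \frac{o}{222}$)
$\frac{1}{-12306 + 268312} - \left(- \frac{193500}{h{\left(-215,-208 \right)}} - \frac{13112}{-230761}\right) = \frac{1}{-12306 + 268312} - \left(- \frac{193500}{\frac{37}{4} + \frac{1}{222} \left(-208\right)} - \frac{13112}{-230761}\right) = \frac{1}{256006} - \left(- \frac{193500}{\frac{37}{4} - \frac{104}{111}} - - \frac{13112}{230761}\right) = \frac{1}{256006} - \left(- \frac{193500}{\frac{3691}{444}} + \frac{13112}{230761}\right) = \frac{1}{256006} - \left(\left(-193500\right) \frac{444}{3691} + \frac{13112}{230761}\right) = \frac{1}{256006} - \left(- \frac{85914000}{3691} + \frac{13112}{230761}\right) = \frac{1}{256006} - - \frac{19825552157608}{851738851} = \frac{1}{256006} + \frac{19825552157608}{851738851} = \frac{5075460306512332499}{218050256289106}$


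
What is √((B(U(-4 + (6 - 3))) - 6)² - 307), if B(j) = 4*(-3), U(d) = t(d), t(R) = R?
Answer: √17 ≈ 4.1231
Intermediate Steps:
U(d) = d
B(j) = -12
√((B(U(-4 + (6 - 3))) - 6)² - 307) = √((-12 - 6)² - 307) = √((-18)² - 307) = √(324 - 307) = √17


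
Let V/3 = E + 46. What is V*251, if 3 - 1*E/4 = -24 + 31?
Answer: 22590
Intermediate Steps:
E = -16 (E = 12 - 4*(-24 + 31) = 12 - 4*7 = 12 - 28 = -16)
V = 90 (V = 3*(-16 + 46) = 3*30 = 90)
V*251 = 90*251 = 22590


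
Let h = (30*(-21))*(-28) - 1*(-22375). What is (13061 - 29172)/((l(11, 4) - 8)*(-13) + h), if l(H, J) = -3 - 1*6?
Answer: -16111/40236 ≈ -0.40041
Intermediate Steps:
l(H, J) = -9 (l(H, J) = -3 - 6 = -9)
h = 40015 (h = -630*(-28) + 22375 = 17640 + 22375 = 40015)
(13061 - 29172)/((l(11, 4) - 8)*(-13) + h) = (13061 - 29172)/((-9 - 8)*(-13) + 40015) = -16111/(-17*(-13) + 40015) = -16111/(221 + 40015) = -16111/40236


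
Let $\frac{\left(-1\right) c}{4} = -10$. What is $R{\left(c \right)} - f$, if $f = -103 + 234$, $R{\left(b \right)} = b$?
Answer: $-91$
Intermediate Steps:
$c = 40$ ($c = \left(-4\right) \left(-10\right) = 40$)
$f = 131$
$R{\left(c \right)} - f = 40 - 131 = -91$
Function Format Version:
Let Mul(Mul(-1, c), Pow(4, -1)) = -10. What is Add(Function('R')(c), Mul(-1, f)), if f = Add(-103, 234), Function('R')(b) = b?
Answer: -91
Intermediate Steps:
c = 40 (c = Mul(-4, -10) = 40)
f = 131
Add(Function('R')(c), Mul(-1, f)) = Add(40, Mul(-1, 131)) = Add(40, -131) = -91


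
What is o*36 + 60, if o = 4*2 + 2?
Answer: 420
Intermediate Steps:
o = 10 (o = 8 + 2 = 10)
o*36 + 60 = 10*36 + 60 = 360 + 60 = 420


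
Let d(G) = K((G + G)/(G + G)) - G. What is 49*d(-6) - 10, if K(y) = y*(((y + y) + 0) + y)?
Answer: 431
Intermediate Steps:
K(y) = 3*y² (K(y) = y*((2*y + 0) + y) = y*(2*y + y) = y*(3*y) = 3*y²)
d(G) = 3 - G (d(G) = 3*((G + G)/(G + G))² - G = 3*((2*G)/((2*G)))² - G = 3*((2*G)*(1/(2*G)))² - G = 3*1² - G = 3*1 - G = 3 - G)
49*d(-6) - 10 = 49*(3 - 1*(-6)) - 10 = 49*(3 + 6) - 10 = 49*9 - 10 = 441 - 10 = 431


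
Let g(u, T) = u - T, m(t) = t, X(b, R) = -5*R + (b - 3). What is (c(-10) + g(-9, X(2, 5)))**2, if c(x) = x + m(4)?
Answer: 121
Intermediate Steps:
X(b, R) = -3 + b - 5*R (X(b, R) = -5*R + (-3 + b) = -3 + b - 5*R)
c(x) = 4 + x (c(x) = x + 4 = 4 + x)
(c(-10) + g(-9, X(2, 5)))**2 = ((4 - 10) + (-9 - (-3 + 2 - 5*5)))**2 = (-6 + (-9 - (-3 + 2 - 25)))**2 = (-6 + (-9 - 1*(-26)))**2 = (-6 + (-9 + 26))**2 = (-6 + 17)**2 = 11**2 = 121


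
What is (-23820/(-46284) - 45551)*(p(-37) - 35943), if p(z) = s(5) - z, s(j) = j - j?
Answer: 6308261299132/3857 ≈ 1.6355e+9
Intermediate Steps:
s(j) = 0
p(z) = -z (p(z) = 0 - z = -z)
(-23820/(-46284) - 45551)*(p(-37) - 35943) = (-23820/(-46284) - 45551)*(-1*(-37) - 35943) = (-23820*(-1/46284) - 45551)*(37 - 35943) = (1985/3857 - 45551)*(-35906) = -175688222/3857*(-35906) = 6308261299132/3857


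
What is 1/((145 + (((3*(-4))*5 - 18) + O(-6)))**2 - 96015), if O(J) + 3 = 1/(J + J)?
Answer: -144/13237871 ≈ -1.0878e-5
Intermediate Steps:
O(J) = -3 + 1/(2*J) (O(J) = -3 + 1/(J + J) = -3 + 1/(2*J))
1/((145 + (((3*(-4))*5 - 18) + O(-6)))**2 - 96015) = 1/((145 + (((3*(-4))*5 - 18) + (-3 + (1/2)/(-6))))**2 - 96015) = 1/((145 + ((-12*5 - 18) + (-3 + (1/2)*(-1/6))))**2 - 96015) = 1/((145 + ((-60 - 18) + (-3 - 1/12)))**2 - 96015) = 1/((145 + (-78 - 37/12))**2 - 96015) = 1/((145 - 973/12)**2 - 96015) = 1/((767/12)**2 - 96015) = 1/(588289/144 - 96015) = 1/(-13237871/144) = -144/13237871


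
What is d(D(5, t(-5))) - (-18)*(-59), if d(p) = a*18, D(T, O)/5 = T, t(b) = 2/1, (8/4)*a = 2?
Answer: -1044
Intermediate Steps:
a = 1 (a = (1/2)*2 = 1)
t(b) = 2 (t(b) = 2*1 = 2)
D(T, O) = 5*T
d(p) = 18 (d(p) = 1*18 = 18)
d(D(5, t(-5))) - (-18)*(-59) = 18 - (-18)*(-59) = 18 - 1*1062 = 18 - 1062 = -1044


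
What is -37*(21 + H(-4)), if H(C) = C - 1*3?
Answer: -518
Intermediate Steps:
H(C) = -3 + C (H(C) = C - 3 = -3 + C)
-37*(21 + H(-4)) = -37*(21 + (-3 - 4)) = -37*(21 - 7) = -37*14 = -518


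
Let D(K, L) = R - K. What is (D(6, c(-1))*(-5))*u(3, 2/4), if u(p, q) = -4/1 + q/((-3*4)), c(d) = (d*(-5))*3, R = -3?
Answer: -1455/8 ≈ -181.88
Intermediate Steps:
c(d) = -15*d (c(d) = -5*d*3 = -15*d)
u(p, q) = -4 - q/12 (u(p, q) = -4*1 + q/(-12) = -4 + q*(-1/12) = -4 - q/12)
D(K, L) = -3 - K
(D(6, c(-1))*(-5))*u(3, 2/4) = ((-3 - 1*6)*(-5))*(-4 - 1/(6*4)) = ((-3 - 6)*(-5))*(-4 - 1/(6*4)) = (-9*(-5))*(-4 - 1/12*1/2) = 45*(-4 - 1/24) = 45*(-97/24) = -1455/8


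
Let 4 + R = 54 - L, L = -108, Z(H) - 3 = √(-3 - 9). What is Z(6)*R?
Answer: 474 + 316*I*√3 ≈ 474.0 + 547.33*I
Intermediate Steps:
Z(H) = 3 + 2*I*√3 (Z(H) = 3 + √(-3 - 9) = 3 + √(-12) = 3 + 2*I*√3)
R = 158 (R = -4 + (54 - 1*(-108)) = -4 + (54 + 108) = -4 + 162 = 158)
Z(6)*R = (3 + 2*I*√3)*158 = 474 + 316*I*√3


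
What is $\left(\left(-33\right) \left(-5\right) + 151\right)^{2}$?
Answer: $99856$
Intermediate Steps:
$\left(\left(-33\right) \left(-5\right) + 151\right)^{2} = \left(165 + 151\right)^{2} = 316^{2} = 99856$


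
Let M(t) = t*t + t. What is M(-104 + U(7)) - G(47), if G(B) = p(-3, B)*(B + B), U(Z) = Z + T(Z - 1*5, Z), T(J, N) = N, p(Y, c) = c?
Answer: 3592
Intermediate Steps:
U(Z) = 2*Z (U(Z) = Z + Z = 2*Z)
M(t) = t + t² (M(t) = t² + t = t + t²)
G(B) = 2*B² (G(B) = B*(B + B) = B*(2*B) = 2*B²)
M(-104 + U(7)) - G(47) = (-104 + 2*7)*(1 + (-104 + 2*7)) - 2*47² = (-104 + 14)*(1 + (-104 + 14)) - 2*2209 = -90*(1 - 90) - 1*4418 = -90*(-89) - 4418 = 8010 - 4418 = 3592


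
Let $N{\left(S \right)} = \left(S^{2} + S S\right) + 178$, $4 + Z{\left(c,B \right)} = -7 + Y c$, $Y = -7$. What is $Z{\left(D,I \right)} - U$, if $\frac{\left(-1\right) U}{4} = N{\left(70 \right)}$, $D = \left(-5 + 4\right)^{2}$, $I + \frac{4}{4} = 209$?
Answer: $39894$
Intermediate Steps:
$I = 208$ ($I = -1 + 209 = 208$)
$D = 1$ ($D = \left(-1\right)^{2} = 1$)
$Z{\left(c,B \right)} = -11 - 7 c$ ($Z{\left(c,B \right)} = -4 - \left(7 + 7 c\right) = -11 - 7 c$)
$N{\left(S \right)} = 178 + 2 S^{2}$ ($N{\left(S \right)} = \left(S^{2} + S^{2}\right) + 178 = 2 S^{2} + 178 = 178 + 2 S^{2}$)
$U = -39912$ ($U = - 4 \left(178 + 2 \cdot 70^{2}\right) = - 4 \left(178 + 2 \cdot 4900\right) = - 4 \left(178 + 9800\right) = \left(-4\right) 9978 = -39912$)
$Z{\left(D,I \right)} - U = \left(-11 - 7\right) - -39912 = \left(-11 - 7\right) + 39912 = -18 + 39912 = 39894$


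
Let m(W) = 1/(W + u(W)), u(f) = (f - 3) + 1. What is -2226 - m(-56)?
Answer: -253763/114 ≈ -2226.0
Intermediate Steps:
u(f) = -2 + f (u(f) = (-3 + f) + 1 = -2 + f)
m(W) = 1/(-2 + 2*W) (m(W) = 1/(W + (-2 + W)) = 1/(-2 + 2*W))
-2226 - m(-56) = -2226 - 1/(2*(-1 - 56)) = -2226 - 1/(2*(-57)) = -2226 - (-1)/(2*57) = -2226 - 1*(-1/114) = -2226 + 1/114 = -253763/114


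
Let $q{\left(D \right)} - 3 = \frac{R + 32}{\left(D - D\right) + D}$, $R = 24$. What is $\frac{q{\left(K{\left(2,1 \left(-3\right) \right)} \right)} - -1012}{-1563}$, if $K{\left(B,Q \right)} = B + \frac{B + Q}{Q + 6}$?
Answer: $- \frac{5243}{7815} \approx -0.67089$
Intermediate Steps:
$K{\left(B,Q \right)} = B + \frac{B + Q}{6 + Q}$
$q{\left(D \right)} = 3 + \frac{56}{D}$ ($q{\left(D \right)} = 3 + \frac{24 + 32}{\left(D - D\right) + D} = 3 + \frac{56}{0 + D} = 3 + \frac{56}{D}$)
$\frac{q{\left(K{\left(2,1 \left(-3\right) \right)} \right)} - -1012}{-1563} = \frac{\left(3 + \frac{56}{\frac{1}{6 + 1 \left(-3\right)} \left(1 \left(-3\right) + 7 \cdot 2 + 2 \cdot 1 \left(-3\right)\right)}\right) - -1012}{-1563} = \left(\left(3 + \frac{56}{\frac{1}{6 - 3} \left(-3 + 14 + 2 \left(-3\right)\right)}\right) + 1012\right) \left(- \frac{1}{1563}\right) = \left(\left(3 + \frac{56}{\frac{1}{3} \left(-3 + 14 - 6\right)}\right) + 1012\right) \left(- \frac{1}{1563}\right) = \left(\left(3 + \frac{56}{\frac{1}{3} \cdot 5}\right) + 1012\right) \left(- \frac{1}{1563}\right) = \left(\left(3 + \frac{56}{\frac{5}{3}}\right) + 1012\right) \left(- \frac{1}{1563}\right) = \left(\left(3 + 56 \cdot \frac{3}{5}\right) + 1012\right) \left(- \frac{1}{1563}\right) = \left(\left(3 + \frac{168}{5}\right) + 1012\right) \left(- \frac{1}{1563}\right) = \left(\frac{183}{5} + 1012\right) \left(- \frac{1}{1563}\right) = \frac{5243}{5} \left(- \frac{1}{1563}\right) = - \frac{5243}{7815}$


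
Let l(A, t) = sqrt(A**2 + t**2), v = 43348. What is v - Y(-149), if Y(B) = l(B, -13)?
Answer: 43348 - sqrt(22370) ≈ 43198.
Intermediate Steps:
Y(B) = sqrt(169 + B**2) (Y(B) = sqrt(B**2 + (-13)**2) = sqrt(B**2 + 169) = sqrt(169 + B**2))
v - Y(-149) = 43348 - sqrt(169 + (-149)**2) = 43348 - sqrt(169 + 22201) = 43348 - sqrt(22370)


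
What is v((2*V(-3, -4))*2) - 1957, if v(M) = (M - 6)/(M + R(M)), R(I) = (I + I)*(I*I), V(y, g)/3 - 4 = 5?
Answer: -821787337/419922 ≈ -1957.0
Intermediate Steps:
V(y, g) = 27 (V(y, g) = 12 + 3*5 = 12 + 15 = 27)
R(I) = 2*I**3 (R(I) = (2*I)*I**2 = 2*I**3)
v(M) = (-6 + M)/(M + 2*M**3) (v(M) = (M - 6)/(M + 2*M**3) = (-6 + M)/(M + 2*M**3))
v((2*V(-3, -4))*2) - 1957 = (-6 + (2*27)*2)/((2*27)*2 + 2*((2*27)*2)**3) - 1957 = (-6 + 54*2)/(54*2 + 2*(54*2)**3) - 1957 = (-6 + 108)/(108 + 2*108**3) - 1957 = 102/(108 + 2*1259712) - 1957 = 102/(108 + 2519424) - 1957 = 102/2519532 - 1957 = (1/2519532)*102 - 1957 = 17/419922 - 1957 = -821787337/419922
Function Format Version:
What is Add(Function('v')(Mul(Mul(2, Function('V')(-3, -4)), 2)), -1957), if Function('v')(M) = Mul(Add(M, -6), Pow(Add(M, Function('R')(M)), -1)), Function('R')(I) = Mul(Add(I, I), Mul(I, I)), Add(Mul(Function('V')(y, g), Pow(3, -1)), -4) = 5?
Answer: Rational(-821787337, 419922) ≈ -1957.0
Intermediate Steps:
Function('V')(y, g) = 27 (Function('V')(y, g) = Add(12, Mul(3, 5)) = Add(12, 15) = 27)
Function('R')(I) = Mul(2, Pow(I, 3)) (Function('R')(I) = Mul(Mul(2, I), Pow(I, 2)) = Mul(2, Pow(I, 3)))
Function('v')(M) = Mul(Pow(Add(M, Mul(2, Pow(M, 3))), -1), Add(-6, M)) (Function('v')(M) = Mul(Add(M, -6), Pow(Add(M, Mul(2, Pow(M, 3))), -1)) = Mul(Add(-6, M), Pow(Add(M, Mul(2, Pow(M, 3))), -1)) = Mul(Pow(Add(M, Mul(2, Pow(M, 3))), -1), Add(-6, M)))
Add(Function('v')(Mul(Mul(2, Function('V')(-3, -4)), 2)), -1957) = Add(Mul(Pow(Add(Mul(Mul(2, 27), 2), Mul(2, Pow(Mul(Mul(2, 27), 2), 3))), -1), Add(-6, Mul(Mul(2, 27), 2))), -1957) = Add(Mul(Pow(Add(Mul(54, 2), Mul(2, Pow(Mul(54, 2), 3))), -1), Add(-6, Mul(54, 2))), -1957) = Add(Mul(Pow(Add(108, Mul(2, Pow(108, 3))), -1), Add(-6, 108)), -1957) = Add(Mul(Pow(Add(108, Mul(2, 1259712)), -1), 102), -1957) = Add(Mul(Pow(Add(108, 2519424), -1), 102), -1957) = Add(Mul(Pow(2519532, -1), 102), -1957) = Add(Mul(Rational(1, 2519532), 102), -1957) = Add(Rational(17, 419922), -1957) = Rational(-821787337, 419922)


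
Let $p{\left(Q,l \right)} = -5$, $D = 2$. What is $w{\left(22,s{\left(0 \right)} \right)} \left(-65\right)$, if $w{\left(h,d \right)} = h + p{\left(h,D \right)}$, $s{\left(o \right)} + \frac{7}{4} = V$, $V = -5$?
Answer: $-1105$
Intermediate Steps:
$s{\left(o \right)} = - \frac{27}{4}$ ($s{\left(o \right)} = - \frac{7}{4} - 5 = - \frac{27}{4}$)
$w{\left(h,d \right)} = -5 + h$ ($w{\left(h,d \right)} = h - 5 = -5 + h$)
$w{\left(22,s{\left(0 \right)} \right)} \left(-65\right) = \left(-5 + 22\right) \left(-65\right) = 17 \left(-65\right) = -1105$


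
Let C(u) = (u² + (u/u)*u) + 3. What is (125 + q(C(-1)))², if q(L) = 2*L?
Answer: 17161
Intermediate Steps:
C(u) = 3 + u + u² (C(u) = (u² + 1*u) + 3 = (u² + u) + 3 = (u + u²) + 3 = 3 + u + u²)
(125 + q(C(-1)))² = (125 + 2*(3 - 1 + (-1)²))² = (125 + 2*(3 - 1 + 1))² = (125 + 2*3)² = (125 + 6)² = 131² = 17161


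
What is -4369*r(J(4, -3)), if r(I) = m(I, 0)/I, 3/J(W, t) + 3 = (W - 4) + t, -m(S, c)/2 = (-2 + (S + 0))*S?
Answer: -21845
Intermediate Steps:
m(S, c) = -2*S*(-2 + S) (m(S, c) = -2*(-2 + (S + 0))*S = -2*(-2 + S)*S = -2*S*(-2 + S))
J(W, t) = 3/(-7 + W + t) (J(W, t) = 3/(-3 + ((W - 4) + t)) = 3/(-3 + ((-4 + W) + t)) = 3/(-3 + (-4 + W + t)) = 3/(-7 + W + t))
r(I) = 4 - 2*I (r(I) = (2*I*(2 - I))/I = 4 - 2*I)
-4369*r(J(4, -3)) = -4369*(4 - 6/(-7 + 4 - 3)) = -4369*(4 - 6/(-6)) = -4369*(4 - 6*(-1)/6) = -4369*(4 - 2*(-½)) = -4369*(4 + 1) = -4369*5 = -21845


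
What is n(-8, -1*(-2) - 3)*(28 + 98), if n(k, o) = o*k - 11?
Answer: -378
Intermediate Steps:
n(k, o) = -11 + k*o (n(k, o) = k*o - 11 = -11 + k*o)
n(-8, -1*(-2) - 3)*(28 + 98) = (-11 - 8*(-1*(-2) - 3))*(28 + 98) = (-11 - 8*(2 - 3))*126 = (-11 - 8*(-1))*126 = (-11 + 8)*126 = -3*126 = -378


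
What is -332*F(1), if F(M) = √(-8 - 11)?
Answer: -332*I*√19 ≈ -1447.2*I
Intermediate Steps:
F(M) = I*√19 (F(M) = √(-19) = I*√19)
-332*F(1) = -332*I*√19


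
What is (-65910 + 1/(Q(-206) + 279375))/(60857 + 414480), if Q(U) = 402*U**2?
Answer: -1142790223769/8241700449039 ≈ -0.13866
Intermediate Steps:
(-65910 + 1/(Q(-206) + 279375))/(60857 + 414480) = (-65910 + 1/(402*(-206)**2 + 279375))/(60857 + 414480) = (-65910 + 1/(402*42436 + 279375))/475337 = (-65910 + 1/(17059272 + 279375))*(1/475337) = (-65910 + 1/17338647)*(1/475337) = -1142790223769/17338647*1/475337 = -1142790223769/8241700449039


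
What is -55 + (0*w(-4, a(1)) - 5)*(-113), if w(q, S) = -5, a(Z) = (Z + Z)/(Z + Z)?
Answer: 510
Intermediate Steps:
a(Z) = 1 (a(Z) = (2*Z)/((2*Z)) = (2*Z)*(1/(2*Z)) = 1)
-55 + (0*w(-4, a(1)) - 5)*(-113) = -55 + (0*(-5) - 5)*(-113) = -55 + (0 - 5)*(-113) = -55 - 5*(-113) = -55 + 565 = 510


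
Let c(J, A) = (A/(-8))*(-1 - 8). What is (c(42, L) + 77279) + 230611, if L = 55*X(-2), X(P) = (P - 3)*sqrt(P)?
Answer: 307890 - 2475*I*sqrt(2)/8 ≈ 3.0789e+5 - 437.52*I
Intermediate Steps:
X(P) = sqrt(P)*(-3 + P) (X(P) = (-3 + P)*sqrt(P) = sqrt(P)*(-3 + P))
L = -275*I*sqrt(2) (L = 55*(sqrt(-2)*(-3 - 2)) = 55*((I*sqrt(2))*(-5)) = 55*(-5*I*sqrt(2)) = -275*I*sqrt(2) ≈ -388.91*I)
c(J, A) = 9*A/8 (c(J, A) = (A*(-1/8))*(-9) = -A/8*(-9) = 9*A/8)
(c(42, L) + 77279) + 230611 = (9*(-275*I*sqrt(2))/8 + 77279) + 230611 = (-2475*I*sqrt(2)/8 + 77279) + 230611 = (77279 - 2475*I*sqrt(2)/8) + 230611 = 307890 - 2475*I*sqrt(2)/8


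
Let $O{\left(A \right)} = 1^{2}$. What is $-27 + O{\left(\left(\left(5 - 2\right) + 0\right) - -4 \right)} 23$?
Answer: $-4$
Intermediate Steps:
$O{\left(A \right)} = 1$
$-27 + O{\left(\left(\left(5 - 2\right) + 0\right) - -4 \right)} 23 = -27 + 1 \cdot 23 = -27 + 23 = -4$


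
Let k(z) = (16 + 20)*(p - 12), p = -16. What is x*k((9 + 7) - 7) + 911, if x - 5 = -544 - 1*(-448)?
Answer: 92639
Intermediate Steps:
k(z) = -1008 (k(z) = (16 + 20)*(-16 - 12) = 36*(-28) = -1008)
x = -91 (x = 5 + (-544 - 1*(-448)) = 5 + (-544 + 448) = 5 - 96 = -91)
x*k((9 + 7) - 7) + 911 = -91*(-1008) + 911 = 91728 + 911 = 92639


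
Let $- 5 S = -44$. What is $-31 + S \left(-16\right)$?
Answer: $- \frac{859}{5} \approx -171.8$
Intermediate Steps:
$S = \frac{44}{5}$ ($S = \left(- \frac{1}{5}\right) \left(-44\right) = \frac{44}{5} \approx 8.8$)
$-31 + S \left(-16\right) = -31 + \frac{44}{5} \left(-16\right) = -31 - \frac{704}{5} = - \frac{859}{5}$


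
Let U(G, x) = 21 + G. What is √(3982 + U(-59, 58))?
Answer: 2*√986 ≈ 62.801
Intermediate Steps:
√(3982 + U(-59, 58)) = √(3982 + (21 - 59)) = √(3982 - 38) = √3944 = 2*√986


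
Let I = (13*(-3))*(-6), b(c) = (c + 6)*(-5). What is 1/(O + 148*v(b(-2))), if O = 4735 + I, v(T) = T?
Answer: 1/2009 ≈ 0.00049776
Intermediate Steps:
b(c) = -30 - 5*c (b(c) = (6 + c)*(-5) = -30 - 5*c)
I = 234 (I = -39*(-6) = 234)
O = 4969 (O = 4735 + 234 = 4969)
1/(O + 148*v(b(-2))) = 1/(4969 + 148*(-30 - 5*(-2))) = 1/(4969 + 148*(-30 + 10)) = 1/(4969 + 148*(-20)) = 1/(4969 - 2960) = 1/2009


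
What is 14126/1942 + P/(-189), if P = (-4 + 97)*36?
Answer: -70963/6797 ≈ -10.440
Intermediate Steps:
P = 3348 (P = 93*36 = 3348)
14126/1942 + P/(-189) = 14126/1942 + 3348/(-189) = 14126*(1/1942) + 3348*(-1/189) = 7063/971 - 124/7 = -70963/6797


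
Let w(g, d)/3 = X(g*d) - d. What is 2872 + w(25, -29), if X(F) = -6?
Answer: 2941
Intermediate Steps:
w(g, d) = -18 - 3*d (w(g, d) = 3*(-6 - d) = -18 - 3*d)
2872 + w(25, -29) = 2872 + (-18 - 3*(-29)) = 2872 + (-18 + 87) = 2872 + 69 = 2941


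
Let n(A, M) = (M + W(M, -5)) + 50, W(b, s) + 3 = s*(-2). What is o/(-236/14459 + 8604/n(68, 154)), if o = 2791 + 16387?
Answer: 29254591061/62177720 ≈ 470.50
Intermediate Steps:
W(b, s) = -3 - 2*s (W(b, s) = -3 + s*(-2) = -3 - 2*s)
o = 19178
n(A, M) = 57 + M (n(A, M) = (M + (-3 - 2*(-5))) + 50 = (M + (-3 + 10)) + 50 = (M + 7) + 50 = (7 + M) + 50 = 57 + M)
o/(-236/14459 + 8604/n(68, 154)) = 19178/(-236/14459 + 8604/(57 + 154)) = 19178/(-236*1/14459 + 8604/211) = 19178/(-236/14459 + 8604*(1/211)) = 19178/(-236/14459 + 8604/211) = 19178/(124355440/3050849) = 19178*(3050849/124355440) = 29254591061/62177720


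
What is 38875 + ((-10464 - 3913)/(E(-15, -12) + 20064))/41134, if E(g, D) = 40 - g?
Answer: 2924725091943/75234086 ≈ 38875.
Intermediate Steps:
38875 + ((-10464 - 3913)/(E(-15, -12) + 20064))/41134 = 38875 + ((-10464 - 3913)/((40 - 1*(-15)) + 20064))/41134 = 38875 - 14377/((40 + 15) + 20064)*(1/41134) = 38875 - 14377/(55 + 20064)*(1/41134) = 38875 - 14377/20119*(1/41134) = 38875 - 14377*1/20119*(1/41134) = 38875 - 1307/1829*1/41134 = 38875 - 1307/75234086 = 2924725091943/75234086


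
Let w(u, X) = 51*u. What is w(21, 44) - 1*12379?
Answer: -11308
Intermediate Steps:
w(21, 44) - 1*12379 = 51*21 - 1*12379 = 1071 - 12379 = -11308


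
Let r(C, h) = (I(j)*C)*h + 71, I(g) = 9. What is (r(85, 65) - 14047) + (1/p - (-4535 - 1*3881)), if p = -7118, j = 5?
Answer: 314366469/7118 ≈ 44165.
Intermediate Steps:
r(C, h) = 71 + 9*C*h (r(C, h) = (9*C)*h + 71 = 9*C*h + 71 = 71 + 9*C*h)
(r(85, 65) - 14047) + (1/p - (-4535 - 1*3881)) = ((71 + 9*85*65) - 14047) + (1/(-7118) - (-4535 - 1*3881)) = ((71 + 49725) - 14047) + (-1/7118 - (-4535 - 3881)) = (49796 - 14047) + (-1/7118 - 1*(-8416)) = 35749 + (-1/7118 + 8416) = 35749 + 59905087/7118 = 314366469/7118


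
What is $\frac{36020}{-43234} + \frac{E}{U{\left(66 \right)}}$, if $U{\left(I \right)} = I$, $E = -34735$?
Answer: $- \frac{752055155}{1426722} \approx -527.12$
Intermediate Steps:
$\frac{36020}{-43234} + \frac{E}{U{\left(66 \right)}} = \frac{36020}{-43234} - \frac{34735}{66} = 36020 \left(- \frac{1}{43234}\right) - \frac{34735}{66} = - \frac{18010}{21617} - \frac{34735}{66} = - \frac{752055155}{1426722}$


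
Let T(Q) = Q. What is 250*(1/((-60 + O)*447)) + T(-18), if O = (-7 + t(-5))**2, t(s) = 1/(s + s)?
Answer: -7741114/428673 ≈ -18.058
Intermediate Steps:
t(s) = 1/(2*s)
O = 5041/100 (O = (-7 + (1/2)/(-5))**2 = (-7 + (1/2)*(-1/5))**2 = (-7 - 1/10)**2 = (-71/10)**2 = 5041/100 ≈ 50.410)
250*(1/((-60 + O)*447)) + T(-18) = 250*(1/((-60 + 5041/100)*447)) - 18 = 250*((1/447)/(-959/100)) - 18 = 250*(-100/959*1/447) - 18 = 250*(-100/428673) - 18 = -25000/428673 - 18 = -7741114/428673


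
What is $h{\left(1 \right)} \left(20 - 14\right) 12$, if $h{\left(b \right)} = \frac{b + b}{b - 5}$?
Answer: $-36$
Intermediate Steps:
$h{\left(b \right)} = \frac{2 b}{-5 + b}$
$h{\left(1 \right)} \left(20 - 14\right) 12 = 2 \cdot 1 \frac{1}{-5 + 1} \left(20 - 14\right) 12 = 2 \cdot 1 \frac{1}{-4} \cdot 6 \cdot 12 = 2 \cdot 1 \left(- \frac{1}{4}\right) 72 = \left(- \frac{1}{2}\right) 72 = -36$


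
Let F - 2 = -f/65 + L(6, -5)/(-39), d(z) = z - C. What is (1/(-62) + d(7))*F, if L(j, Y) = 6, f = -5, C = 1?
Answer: 9275/806 ≈ 11.507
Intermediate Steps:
d(z) = -1 + z (d(z) = z - 1*1 = z - 1 = -1 + z)
F = 25/13 (F = 2 + (-1*(-5)/65 + 6/(-39)) = 2 + (5*(1/65) + 6*(-1/39)) = 2 + (1/13 - 2/13) = 2 - 1/13 = 25/13 ≈ 1.9231)
(1/(-62) + d(7))*F = (1/(-62) + (-1 + 7))*(25/13) = (-1/62 + 6)*(25/13) = (371/62)*(25/13) = 9275/806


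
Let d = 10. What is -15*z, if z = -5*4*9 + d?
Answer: 2550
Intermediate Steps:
z = -170 (z = -5*4*9 + 10 = -20*9 + 10 = -180 + 10 = -170)
-15*z = -15*(-170) = 2550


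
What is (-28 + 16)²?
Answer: 144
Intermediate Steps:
(-28 + 16)² = (-12)² = 144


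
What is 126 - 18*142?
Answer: -2430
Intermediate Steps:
126 - 18*142 = 126 - 2556 = -2430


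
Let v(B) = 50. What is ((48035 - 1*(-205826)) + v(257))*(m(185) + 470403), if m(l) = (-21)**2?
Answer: 119552470884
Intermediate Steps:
m(l) = 441
((48035 - 1*(-205826)) + v(257))*(m(185) + 470403) = ((48035 - 1*(-205826)) + 50)*(441 + 470403) = ((48035 + 205826) + 50)*470844 = (253861 + 50)*470844 = 253911*470844 = 119552470884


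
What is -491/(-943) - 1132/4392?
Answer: 272249/1035414 ≈ 0.26294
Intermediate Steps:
-491/(-943) - 1132/4392 = -491*(-1/943) - 1132*1/4392 = 491/943 - 283/1098 = 272249/1035414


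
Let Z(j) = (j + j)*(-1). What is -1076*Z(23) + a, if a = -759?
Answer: 48737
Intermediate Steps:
Z(j) = -2*j (Z(j) = (2*j)*(-1) = -2*j)
-1076*Z(23) + a = -(-2152)*23 - 759 = -1076*(-46) - 759 = 49496 - 759 = 48737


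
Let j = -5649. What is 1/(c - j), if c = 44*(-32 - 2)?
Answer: 1/4153 ≈ 0.00024079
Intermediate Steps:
c = -1496 (c = 44*(-34) = -1496)
1/(c - j) = 1/(-1496 - 1*(-5649)) = 1/(-1496 + 5649) = 1/4153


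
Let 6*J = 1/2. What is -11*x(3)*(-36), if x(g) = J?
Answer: 33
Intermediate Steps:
J = 1/12 (J = (1/6)/2 = (1/6)*(1/2) = 1/12 ≈ 0.083333)
x(g) = 1/12
-11*x(3)*(-36) = -11*1/12*(-36) = -11/12*(-36) = 33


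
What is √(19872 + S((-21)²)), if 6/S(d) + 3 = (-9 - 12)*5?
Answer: √715390/6 ≈ 140.97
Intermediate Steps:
S(d) = -1/18 (S(d) = 6/(-3 + (-9 - 12)*5) = 6/(-3 - 21*5) = 6/(-3 - 105) = 6/(-108) = 6*(-1/108) = -1/18)
√(19872 + S((-21)²)) = √(19872 - 1/18) = √(357695/18) = √715390/6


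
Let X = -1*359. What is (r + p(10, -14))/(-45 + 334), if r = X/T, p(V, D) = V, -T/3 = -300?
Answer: 8641/260100 ≈ 0.033222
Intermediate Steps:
T = 900 (T = -3*(-300) = 900)
X = -359
r = -359/900 ≈ -0.39889
(r + p(10, -14))/(-45 + 334) = (-359/900 + 10)/(-45 + 334) = (8641/900)/289 = (8641/900)*(1/289) = 8641/260100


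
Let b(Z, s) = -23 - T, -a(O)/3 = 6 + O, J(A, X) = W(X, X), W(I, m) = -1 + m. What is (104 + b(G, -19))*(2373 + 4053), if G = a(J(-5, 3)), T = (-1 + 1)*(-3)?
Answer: 520506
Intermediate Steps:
J(A, X) = -1 + X
T = 0 (T = 0*(-3) = 0)
a(O) = -18 - 3*O (a(O) = -3*(6 + O) = -18 - 3*O)
G = -24 (G = -18 - 3*(-1 + 3) = -18 - 3*2 = -18 - 6 = -24)
b(Z, s) = -23 (b(Z, s) = -23 - 1*0 = -23 + 0 = -23)
(104 + b(G, -19))*(2373 + 4053) = (104 - 23)*(2373 + 4053) = 81*6426 = 520506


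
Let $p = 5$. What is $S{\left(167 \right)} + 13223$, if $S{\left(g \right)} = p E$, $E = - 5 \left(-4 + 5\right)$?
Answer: $13198$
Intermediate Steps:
$E = -5$ ($E = \left(-5\right) 1 = -5$)
$S{\left(g \right)} = -25$ ($S{\left(g \right)} = 5 \left(-5\right) = -25$)
$S{\left(167 \right)} + 13223 = -25 + 13223 = 13198$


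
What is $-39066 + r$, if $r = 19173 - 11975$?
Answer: $-31868$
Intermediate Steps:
$r = 7198$
$-39066 + r = -39066 + 7198 = -31868$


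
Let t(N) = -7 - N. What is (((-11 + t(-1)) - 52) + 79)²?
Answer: 100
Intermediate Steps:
(((-11 + t(-1)) - 52) + 79)² = (((-11 + (-7 - 1*(-1))) - 52) + 79)² = (((-11 + (-7 + 1)) - 52) + 79)² = (((-11 - 6) - 52) + 79)² = ((-17 - 52) + 79)² = (-69 + 79)² = 10² = 100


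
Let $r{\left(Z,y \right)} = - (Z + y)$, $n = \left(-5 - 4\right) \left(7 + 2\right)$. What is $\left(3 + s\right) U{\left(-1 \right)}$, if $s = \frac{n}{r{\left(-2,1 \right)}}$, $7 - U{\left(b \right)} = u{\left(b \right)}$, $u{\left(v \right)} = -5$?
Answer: $-936$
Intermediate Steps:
$n = -81$ ($n = \left(-9\right) 9 = -81$)
$U{\left(b \right)} = 12$ ($U{\left(b \right)} = 7 - -5 = 7 + 5 = 12$)
$r{\left(Z,y \right)} = - Z - y$
$s = -81$ ($s = - \frac{81}{\left(-1\right) \left(-2\right) - 1} = - \frac{81}{2 - 1} = - \frac{81}{1} = \left(-81\right) 1 = -81$)
$\left(3 + s\right) U{\left(-1 \right)} = \left(3 - 81\right) 12 = \left(-78\right) 12 = -936$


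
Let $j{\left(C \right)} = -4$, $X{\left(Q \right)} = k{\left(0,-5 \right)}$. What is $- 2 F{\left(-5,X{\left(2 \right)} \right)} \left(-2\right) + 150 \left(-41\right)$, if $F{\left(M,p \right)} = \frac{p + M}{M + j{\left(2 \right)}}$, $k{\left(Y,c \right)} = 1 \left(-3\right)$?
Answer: $- \frac{55318}{9} \approx -6146.4$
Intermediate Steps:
$k{\left(Y,c \right)} = -3$
$X{\left(Q \right)} = -3$
$F{\left(M,p \right)} = \frac{M + p}{-4 + M}$ ($F{\left(M,p \right)} = \frac{p + M}{M - 4} = \frac{M + p}{-4 + M}$)
$- 2 F{\left(-5,X{\left(2 \right)} \right)} \left(-2\right) + 150 \left(-41\right) = - 2 \frac{-5 - 3}{-4 - 5} \left(-2\right) + 150 \left(-41\right) = - 2 \frac{1}{-9} \left(-8\right) \left(-2\right) - 6150 = - 2 \left(\left(- \frac{1}{9}\right) \left(-8\right)\right) \left(-2\right) - 6150 = \left(-2\right) \frac{8}{9} \left(-2\right) - 6150 = \left(- \frac{16}{9}\right) \left(-2\right) - 6150 = \frac{32}{9} - 6150 = - \frac{55318}{9}$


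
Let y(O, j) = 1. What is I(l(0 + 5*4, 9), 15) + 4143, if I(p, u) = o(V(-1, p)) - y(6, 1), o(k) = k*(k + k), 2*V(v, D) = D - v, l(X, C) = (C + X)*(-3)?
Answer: 7840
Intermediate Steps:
l(X, C) = -3*C - 3*X
V(v, D) = D/2 - v/2 (V(v, D) = (D - v)/2 = D/2 - v/2)
o(k) = 2*k² (o(k) = k*(2*k) = 2*k²)
I(p, u) = -1 + 2*(½ + p/2)² (I(p, u) = 2*(p/2 - ½*(-1))² - 1*1 = 2*(p/2 + ½)² - 1 = 2*(½ + p/2)² - 1 = -1 + 2*(½ + p/2)²)
I(l(0 + 5*4, 9), 15) + 4143 = (-1 + (1 + (-3*9 - 3*(0 + 5*4)))²/2) + 4143 = (-1 + (1 + (-27 - 3*(0 + 20)))²/2) + 4143 = (-1 + (1 + (-27 - 3*20))²/2) + 4143 = (-1 + (1 + (-27 - 60))²/2) + 4143 = (-1 + (1 - 87)²/2) + 4143 = (-1 + (½)*(-86)²) + 4143 = (-1 + (½)*7396) + 4143 = (-1 + 3698) + 4143 = 3697 + 4143 = 7840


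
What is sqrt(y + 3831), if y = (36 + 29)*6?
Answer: 3*sqrt(469) ≈ 64.969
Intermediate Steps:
y = 390 (y = 65*6 = 390)
sqrt(y + 3831) = sqrt(390 + 3831) = sqrt(4221) = 3*sqrt(469)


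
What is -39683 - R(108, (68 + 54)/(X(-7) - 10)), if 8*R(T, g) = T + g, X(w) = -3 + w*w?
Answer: -5716357/144 ≈ -39697.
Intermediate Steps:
X(w) = -3 + w²
R(T, g) = T/8 + g/8 (R(T, g) = (T + g)/8 = T/8 + g/8)
-39683 - R(108, (68 + 54)/(X(-7) - 10)) = -39683 - ((⅛)*108 + ((68 + 54)/((-3 + (-7)²) - 10))/8) = -39683 - (27/2 + (122/((-3 + 49) - 10))/8) = -39683 - (27/2 + (122/(46 - 10))/8) = -39683 - (27/2 + (122/36)/8) = -39683 - (27/2 + (122*(1/36))/8) = -39683 - (27/2 + (⅛)*(61/18)) = -39683 - (27/2 + 61/144) = -39683 - 1*2005/144 = -39683 - 2005/144 = -5716357/144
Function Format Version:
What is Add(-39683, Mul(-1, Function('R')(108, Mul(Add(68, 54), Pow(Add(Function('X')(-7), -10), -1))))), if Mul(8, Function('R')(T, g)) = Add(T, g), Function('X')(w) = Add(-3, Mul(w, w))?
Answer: Rational(-5716357, 144) ≈ -39697.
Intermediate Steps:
Function('X')(w) = Add(-3, Pow(w, 2))
Function('R')(T, g) = Add(Mul(Rational(1, 8), T), Mul(Rational(1, 8), g)) (Function('R')(T, g) = Mul(Rational(1, 8), Add(T, g)) = Add(Mul(Rational(1, 8), T), Mul(Rational(1, 8), g)))
Add(-39683, Mul(-1, Function('R')(108, Mul(Add(68, 54), Pow(Add(Function('X')(-7), -10), -1))))) = Add(-39683, Mul(-1, Add(Mul(Rational(1, 8), 108), Mul(Rational(1, 8), Mul(Add(68, 54), Pow(Add(Add(-3, Pow(-7, 2)), -10), -1)))))) = Add(-39683, Mul(-1, Add(Rational(27, 2), Mul(Rational(1, 8), Mul(122, Pow(Add(Add(-3, 49), -10), -1)))))) = Add(-39683, Mul(-1, Add(Rational(27, 2), Mul(Rational(1, 8), Mul(122, Pow(Add(46, -10), -1)))))) = Add(-39683, Mul(-1, Add(Rational(27, 2), Mul(Rational(1, 8), Mul(122, Pow(36, -1)))))) = Add(-39683, Mul(-1, Add(Rational(27, 2), Mul(Rational(1, 8), Mul(122, Rational(1, 36)))))) = Add(-39683, Mul(-1, Add(Rational(27, 2), Mul(Rational(1, 8), Rational(61, 18))))) = Add(-39683, Mul(-1, Add(Rational(27, 2), Rational(61, 144)))) = Add(-39683, Mul(-1, Rational(2005, 144))) = Add(-39683, Rational(-2005, 144)) = Rational(-5716357, 144)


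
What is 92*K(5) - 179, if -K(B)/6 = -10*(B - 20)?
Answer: -82979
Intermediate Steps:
K(B) = -1200 + 60*B (K(B) = -(-60)*(B - 20) = -(-60)*(-20 + B) = -6*(200 - 10*B) = -1200 + 60*B)
92*K(5) - 179 = 92*(-1200 + 60*5) - 179 = 92*(-1200 + 300) - 179 = 92*(-900) - 179 = -82800 - 179 = -82979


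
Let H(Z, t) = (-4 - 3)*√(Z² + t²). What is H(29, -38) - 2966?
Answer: -2966 - 7*√2285 ≈ -3300.6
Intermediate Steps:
H(Z, t) = -7*√(Z² + t²)
H(29, -38) - 2966 = -7*√(29² + (-38)²) - 2966 = -7*√(841 + 1444) - 2966 = -7*√2285 - 2966 = -2966 - 7*√2285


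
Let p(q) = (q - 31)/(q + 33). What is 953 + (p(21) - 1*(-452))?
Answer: 37930/27 ≈ 1404.8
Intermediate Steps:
p(q) = (-31 + q)/(33 + q)
953 + (p(21) - 1*(-452)) = 953 + ((-31 + 21)/(33 + 21) - 1*(-452)) = 953 + (-10/54 + 452) = 953 + ((1/54)*(-10) + 452) = 953 + (-5/27 + 452) = 953 + 12199/27 = 37930/27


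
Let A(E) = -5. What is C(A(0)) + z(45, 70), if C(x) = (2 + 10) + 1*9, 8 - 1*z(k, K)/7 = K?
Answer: -413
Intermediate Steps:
z(k, K) = 56 - 7*K
C(x) = 21 (C(x) = 12 + 9 = 21)
C(A(0)) + z(45, 70) = 21 + (56 - 7*70) = 21 + (56 - 490) = 21 - 434 = -413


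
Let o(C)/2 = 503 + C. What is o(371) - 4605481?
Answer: -4603733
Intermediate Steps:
o(C) = 1006 + 2*C (o(C) = 2*(503 + C) = 1006 + 2*C)
o(371) - 4605481 = (1006 + 2*371) - 4605481 = (1006 + 742) - 4605481 = 1748 - 4605481 = -4603733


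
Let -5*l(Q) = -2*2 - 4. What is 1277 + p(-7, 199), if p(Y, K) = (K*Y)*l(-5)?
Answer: -4759/5 ≈ -951.80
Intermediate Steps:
l(Q) = 8/5 (l(Q) = -(-2*2 - 4)/5 = -(-4 - 4)/5 = -1/5*(-8) = 8/5)
p(Y, K) = 8*K*Y/5 (p(Y, K) = (K*Y)*(8/5) = 8*K*Y/5)
1277 + p(-7, 199) = 1277 + (8/5)*199*(-7) = 1277 - 11144/5 = -4759/5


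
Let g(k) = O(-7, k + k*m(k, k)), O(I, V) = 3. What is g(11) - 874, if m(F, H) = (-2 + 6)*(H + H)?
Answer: -871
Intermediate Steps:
m(F, H) = 8*H (m(F, H) = 4*(2*H) = 8*H)
g(k) = 3
g(11) - 874 = 3 - 874 = -871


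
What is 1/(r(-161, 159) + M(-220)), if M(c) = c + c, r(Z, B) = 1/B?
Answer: -159/69959 ≈ -0.0022728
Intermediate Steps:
M(c) = 2*c
1/(r(-161, 159) + M(-220)) = 1/(1/159 + 2*(-220)) = 1/(1/159 - 440) = 1/(-69959/159) = -159/69959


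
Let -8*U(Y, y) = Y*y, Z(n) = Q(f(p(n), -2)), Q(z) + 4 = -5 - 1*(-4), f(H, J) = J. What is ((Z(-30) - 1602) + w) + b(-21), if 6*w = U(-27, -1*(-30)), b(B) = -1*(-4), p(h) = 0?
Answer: -12689/8 ≈ -1586.1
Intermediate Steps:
b(B) = 4
Q(z) = -5 (Q(z) = -4 + (-5 - 1*(-4)) = -4 + (-5 + 4) = -4 - 1 = -5)
Z(n) = -5
U(Y, y) = -Y*y/8
w = 135/8 (w = (-⅛*(-27)*(-1*(-30)))/6 = (-⅛*(-27)*30)/6 = (⅙)*(405/4) = 135/8 ≈ 16.875)
((Z(-30) - 1602) + w) + b(-21) = ((-5 - 1602) + 135/8) + 4 = (-1607 + 135/8) + 4 = -12721/8 + 4 = -12689/8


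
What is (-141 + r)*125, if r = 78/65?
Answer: -17475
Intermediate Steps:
r = 6/5 (r = 78*(1/65) = 6/5 ≈ 1.2000)
(-141 + r)*125 = (-141 + 6/5)*125 = -699/5*125 = -17475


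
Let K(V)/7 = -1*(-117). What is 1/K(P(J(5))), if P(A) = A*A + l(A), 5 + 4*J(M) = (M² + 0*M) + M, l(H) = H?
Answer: 1/819 ≈ 0.0012210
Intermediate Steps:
J(M) = -5/4 + M/4 + M²/4 (J(M) = -5/4 + ((M² + 0*M) + M)/4 = -5/4 + ((M² + 0) + M)/4 = -5/4 + (M² + M)/4 = -5/4 + (M + M²)/4 = -5/4 + (M/4 + M²/4) = -5/4 + M/4 + M²/4)
P(A) = A + A² (P(A) = A*A + A = A² + A = A + A²)
K(V) = 819 (K(V) = 7*(-1*(-117)) = 7*117 = 819)
1/K(P(J(5))) = 1/819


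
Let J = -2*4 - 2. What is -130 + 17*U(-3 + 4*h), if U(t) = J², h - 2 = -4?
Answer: 1570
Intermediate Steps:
h = -2 (h = 2 - 4 = -2)
J = -10 (J = -8 - 2 = -10)
U(t) = 100 (U(t) = (-10)² = 100)
-130 + 17*U(-3 + 4*h) = -130 + 17*100 = -130 + 1700 = 1570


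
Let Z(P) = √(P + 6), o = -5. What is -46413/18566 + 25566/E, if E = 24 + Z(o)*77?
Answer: 469970643/1875166 ≈ 250.63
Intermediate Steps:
Z(P) = √(6 + P)
E = 101 (E = 24 + √(6 - 5)*77 = 24 + √1*77 = 24 + 1*77 = 24 + 77 = 101)
-46413/18566 + 25566/E = -46413/18566 + 25566/101 = 469970643/1875166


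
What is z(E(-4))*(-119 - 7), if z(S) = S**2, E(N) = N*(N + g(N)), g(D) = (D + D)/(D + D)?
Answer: -18144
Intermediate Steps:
g(D) = 1 (g(D) = (2*D)/((2*D)) = (2*D)*(1/(2*D)) = 1)
E(N) = N*(1 + N) (E(N) = N*(N + 1) = N*(1 + N))
z(E(-4))*(-119 - 7) = (-4*(1 - 4))**2*(-119 - 7) = (-4*(-3))**2*(-126) = 12**2*(-126) = 144*(-126) = -18144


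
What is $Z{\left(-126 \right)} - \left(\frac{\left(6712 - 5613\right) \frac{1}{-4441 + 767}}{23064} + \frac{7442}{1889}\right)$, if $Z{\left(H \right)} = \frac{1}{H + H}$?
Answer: $- \frac{13256184529613}{3361437447984} \approx -3.9436$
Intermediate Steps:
$Z{\left(H \right)} = \frac{1}{2 H}$
$Z{\left(-126 \right)} - \left(\frac{\left(6712 - 5613\right) \frac{1}{-4441 + 767}}{23064} + \frac{7442}{1889}\right) = \frac{1}{2 \left(-126\right)} - \left(\frac{\left(6712 - 5613\right) \frac{1}{-4441 + 767}}{23064} + \frac{7442}{1889}\right) = \frac{1}{2} \left(- \frac{1}{126}\right) - \left(\frac{1099}{-3674} \cdot \frac{1}{23064} + 7442 \cdot \frac{1}{1889}\right) = - \frac{1}{252} - \left(1099 \left(- \frac{1}{3674}\right) \frac{1}{23064} + \frac{7442}{1889}\right) = - \frac{1}{252} - \left(\left(- \frac{1099}{3674}\right) \frac{1}{23064} + \frac{7442}{1889}\right) = - \frac{1}{252} - \left(- \frac{1099}{84737136} + \frac{7442}{1889}\right) = - \frac{1}{252} - \frac{630611690101}{160068449904} = - \frac{13256184529613}{3361437447984}$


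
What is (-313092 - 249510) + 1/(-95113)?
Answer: -53510764027/95113 ≈ -5.6260e+5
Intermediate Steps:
(-313092 - 249510) + 1/(-95113) = -562602 - 1/95113 = -53510764027/95113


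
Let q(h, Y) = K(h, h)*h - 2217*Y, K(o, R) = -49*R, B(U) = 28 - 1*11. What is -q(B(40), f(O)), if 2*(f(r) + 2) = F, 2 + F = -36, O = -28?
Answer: -32396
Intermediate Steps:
B(U) = 17 (B(U) = 28 - 11 = 17)
F = -38 (F = -2 - 36 = -38)
f(r) = -21 (f(r) = -2 + (1/2)*(-38) = -2 - 19 = -21)
q(h, Y) = -2217*Y - 49*h**2 (q(h, Y) = (-49*h)*h - 2217*Y = -49*h**2 - 2217*Y = -2217*Y - 49*h**2)
-q(B(40), f(O)) = -(-2217*(-21) - 49*17**2) = -(46557 - 49*289) = -(46557 - 14161) = -1*32396 = -32396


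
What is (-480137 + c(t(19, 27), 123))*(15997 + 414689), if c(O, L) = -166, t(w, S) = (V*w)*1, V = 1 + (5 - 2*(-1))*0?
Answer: -206859777858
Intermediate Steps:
V = 1 (V = 1 + (5 + 2)*0 = 1 + 7*0 = 1 + 0 = 1)
t(w, S) = w (t(w, S) = (1*w)*1 = w*1 = w)
(-480137 + c(t(19, 27), 123))*(15997 + 414689) = (-480137 - 166)*(15997 + 414689) = -480303*430686 = -206859777858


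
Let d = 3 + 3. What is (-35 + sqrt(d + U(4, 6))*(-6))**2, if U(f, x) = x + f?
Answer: 3481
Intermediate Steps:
U(f, x) = f + x
d = 6
(-35 + sqrt(d + U(4, 6))*(-6))**2 = (-35 + sqrt(6 + (4 + 6))*(-6))**2 = (-35 + sqrt(6 + 10)*(-6))**2 = (-35 + sqrt(16)*(-6))**2 = (-35 + 4*(-6))**2 = (-35 - 24)**2 = (-59)**2 = 3481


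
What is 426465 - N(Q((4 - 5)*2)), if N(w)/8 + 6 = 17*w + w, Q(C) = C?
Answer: 426801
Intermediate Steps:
N(w) = -48 + 144*w (N(w) = -48 + 8*(17*w + w) = -48 + 8*(18*w) = -48 + 144*w)
426465 - N(Q((4 - 5)*2)) = 426465 - (-48 + 144*((4 - 5)*2)) = 426465 - (-48 + 144*(-1*2)) = 426465 - (-48 + 144*(-2)) = 426465 - (-48 - 288) = 426465 - 1*(-336) = 426465 + 336 = 426801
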